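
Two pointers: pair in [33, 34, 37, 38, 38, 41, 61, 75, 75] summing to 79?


lo=0(33)+hi=8(75)=108
lo=0(33)+hi=7(75)=108
lo=0(33)+hi=6(61)=94
lo=0(33)+hi=5(41)=74
lo=1(34)+hi=5(41)=75
lo=2(37)+hi=5(41)=78
lo=3(38)+hi=5(41)=79

Yes: 38+41=79


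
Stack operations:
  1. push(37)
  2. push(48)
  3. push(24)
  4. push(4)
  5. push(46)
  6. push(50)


push(37) -> [37]
push(48) -> [37, 48]
push(24) -> [37, 48, 24]
push(4) -> [37, 48, 24, 4]
push(46) -> [37, 48, 24, 4, 46]
push(50) -> [37, 48, 24, 4, 46, 50]

Final stack: [37, 48, 24, 4, 46, 50]


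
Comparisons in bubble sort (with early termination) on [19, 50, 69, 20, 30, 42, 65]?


Algorithm: bubble sort (with early termination)
Input: [19, 50, 69, 20, 30, 42, 65]
Sorted: [19, 20, 30, 42, 50, 65, 69]

15


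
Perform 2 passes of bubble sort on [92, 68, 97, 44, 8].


Initial: [92, 68, 97, 44, 8]
Pass 1: [68, 92, 44, 8, 97] (3 swaps)
Pass 2: [68, 44, 8, 92, 97] (2 swaps)

After 2 passes: [68, 44, 8, 92, 97]


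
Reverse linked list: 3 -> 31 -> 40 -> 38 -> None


Step 1: curr=3, set curr.next=prev(None) | reversed so far: 3
Step 2: curr=31, set curr.next=prev(3) | reversed so far: 31 -> 3
Step 3: curr=40, set curr.next=prev(31) | reversed so far: 40 -> 31 -> 3
Step 4: curr=38, set curr.next=prev(40) | reversed so far: 38 -> 40 -> 31 -> 3

38 -> 40 -> 31 -> 3 -> None


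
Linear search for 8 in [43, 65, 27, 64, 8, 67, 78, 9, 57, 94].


i=0: 43!=8
i=1: 65!=8
i=2: 27!=8
i=3: 64!=8
i=4: 8==8 found!

Found at 4, 5 comps


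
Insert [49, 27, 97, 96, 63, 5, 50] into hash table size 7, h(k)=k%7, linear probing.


Insert 49: h=0 -> slot 0
Insert 27: h=6 -> slot 6
Insert 97: h=6, 2 probes -> slot 1
Insert 96: h=5 -> slot 5
Insert 63: h=0, 2 probes -> slot 2
Insert 5: h=5, 5 probes -> slot 3
Insert 50: h=1, 3 probes -> slot 4

Table: [49, 97, 63, 5, 50, 96, 27]


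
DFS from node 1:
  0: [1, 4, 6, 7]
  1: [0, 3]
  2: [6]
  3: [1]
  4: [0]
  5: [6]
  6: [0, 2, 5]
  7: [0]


Visit 1, push [3, 0]
Visit 0, push [7, 6, 4]
Visit 4, push []
Visit 6, push [5, 2]
Visit 2, push []
Visit 5, push []
Visit 7, push []
Visit 3, push []

DFS order: [1, 0, 4, 6, 2, 5, 7, 3]


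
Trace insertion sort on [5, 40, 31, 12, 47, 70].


Initial: [5, 40, 31, 12, 47, 70]
Insert 40: [5, 40, 31, 12, 47, 70]
Insert 31: [5, 31, 40, 12, 47, 70]
Insert 12: [5, 12, 31, 40, 47, 70]
Insert 47: [5, 12, 31, 40, 47, 70]
Insert 70: [5, 12, 31, 40, 47, 70]

Sorted: [5, 12, 31, 40, 47, 70]


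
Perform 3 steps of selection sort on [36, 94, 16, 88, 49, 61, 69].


Initial: [36, 94, 16, 88, 49, 61, 69]
Step 1: min=16 at 2
  Swap: [16, 94, 36, 88, 49, 61, 69]
Step 2: min=36 at 2
  Swap: [16, 36, 94, 88, 49, 61, 69]
Step 3: min=49 at 4
  Swap: [16, 36, 49, 88, 94, 61, 69]

After 3 steps: [16, 36, 49, 88, 94, 61, 69]


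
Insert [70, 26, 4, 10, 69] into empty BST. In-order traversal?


Insert 70: root
Insert 26: L from 70
Insert 4: L from 70 -> L from 26
Insert 10: L from 70 -> L from 26 -> R from 4
Insert 69: L from 70 -> R from 26

In-order: [4, 10, 26, 69, 70]


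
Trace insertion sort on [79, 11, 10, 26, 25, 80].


Initial: [79, 11, 10, 26, 25, 80]
Insert 11: [11, 79, 10, 26, 25, 80]
Insert 10: [10, 11, 79, 26, 25, 80]
Insert 26: [10, 11, 26, 79, 25, 80]
Insert 25: [10, 11, 25, 26, 79, 80]
Insert 80: [10, 11, 25, 26, 79, 80]

Sorted: [10, 11, 25, 26, 79, 80]


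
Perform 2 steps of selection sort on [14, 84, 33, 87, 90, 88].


Initial: [14, 84, 33, 87, 90, 88]
Step 1: min=14 at 0
  Swap: [14, 84, 33, 87, 90, 88]
Step 2: min=33 at 2
  Swap: [14, 33, 84, 87, 90, 88]

After 2 steps: [14, 33, 84, 87, 90, 88]


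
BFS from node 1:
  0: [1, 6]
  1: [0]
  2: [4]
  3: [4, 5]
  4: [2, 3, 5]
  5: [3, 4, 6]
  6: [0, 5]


Visit 1, enqueue [0]
Visit 0, enqueue [6]
Visit 6, enqueue [5]
Visit 5, enqueue [3, 4]
Visit 3, enqueue []
Visit 4, enqueue [2]
Visit 2, enqueue []

BFS order: [1, 0, 6, 5, 3, 4, 2]


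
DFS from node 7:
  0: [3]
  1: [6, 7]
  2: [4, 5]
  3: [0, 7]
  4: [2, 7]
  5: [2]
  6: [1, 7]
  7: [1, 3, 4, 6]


Visit 7, push [6, 4, 3, 1]
Visit 1, push [6]
Visit 6, push []
Visit 3, push [0]
Visit 0, push []
Visit 4, push [2]
Visit 2, push [5]
Visit 5, push []

DFS order: [7, 1, 6, 3, 0, 4, 2, 5]


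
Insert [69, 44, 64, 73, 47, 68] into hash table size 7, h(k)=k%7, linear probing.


Insert 69: h=6 -> slot 6
Insert 44: h=2 -> slot 2
Insert 64: h=1 -> slot 1
Insert 73: h=3 -> slot 3
Insert 47: h=5 -> slot 5
Insert 68: h=5, 2 probes -> slot 0

Table: [68, 64, 44, 73, None, 47, 69]


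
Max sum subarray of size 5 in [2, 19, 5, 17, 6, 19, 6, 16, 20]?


[0:5]: 49
[1:6]: 66
[2:7]: 53
[3:8]: 64
[4:9]: 67

Max: 67 at [4:9]


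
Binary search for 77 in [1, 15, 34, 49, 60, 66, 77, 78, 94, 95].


Step 1: lo=0, hi=9, mid=4, val=60
Step 2: lo=5, hi=9, mid=7, val=78
Step 3: lo=5, hi=6, mid=5, val=66
Step 4: lo=6, hi=6, mid=6, val=77

Found at index 6


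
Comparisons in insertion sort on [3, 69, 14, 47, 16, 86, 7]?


Algorithm: insertion sort
Input: [3, 69, 14, 47, 16, 86, 7]
Sorted: [3, 7, 14, 16, 47, 69, 86]

15


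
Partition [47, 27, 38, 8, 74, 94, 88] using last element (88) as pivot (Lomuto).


Pivot: 88
  47 <= 88: advance i (no swap)
  27 <= 88: advance i (no swap)
  38 <= 88: advance i (no swap)
  8 <= 88: advance i (no swap)
  74 <= 88: advance i (no swap)
Place pivot at 5: [47, 27, 38, 8, 74, 88, 94]

Partitioned: [47, 27, 38, 8, 74, 88, 94]


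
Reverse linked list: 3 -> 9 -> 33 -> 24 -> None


Step 1: curr=3, set curr.next=prev(None) | reversed so far: 3
Step 2: curr=9, set curr.next=prev(3) | reversed so far: 9 -> 3
Step 3: curr=33, set curr.next=prev(9) | reversed so far: 33 -> 9 -> 3
Step 4: curr=24, set curr.next=prev(33) | reversed so far: 24 -> 33 -> 9 -> 3

24 -> 33 -> 9 -> 3 -> None


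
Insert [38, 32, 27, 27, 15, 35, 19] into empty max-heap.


Insert 38: [38]
Insert 32: [38, 32]
Insert 27: [38, 32, 27]
Insert 27: [38, 32, 27, 27]
Insert 15: [38, 32, 27, 27, 15]
Insert 35: [38, 32, 35, 27, 15, 27]
Insert 19: [38, 32, 35, 27, 15, 27, 19]

Final heap: [38, 32, 35, 27, 15, 27, 19]


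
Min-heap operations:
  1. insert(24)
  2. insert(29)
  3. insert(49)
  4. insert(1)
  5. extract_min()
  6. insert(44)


insert(24) -> [24]
insert(29) -> [24, 29]
insert(49) -> [24, 29, 49]
insert(1) -> [1, 24, 49, 29]
extract_min()->1, [24, 29, 49]
insert(44) -> [24, 29, 49, 44]

Final heap: [24, 29, 49, 44]


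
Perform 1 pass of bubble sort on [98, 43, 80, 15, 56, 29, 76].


Initial: [98, 43, 80, 15, 56, 29, 76]
Pass 1: [43, 80, 15, 56, 29, 76, 98] (6 swaps)

After 1 pass: [43, 80, 15, 56, 29, 76, 98]


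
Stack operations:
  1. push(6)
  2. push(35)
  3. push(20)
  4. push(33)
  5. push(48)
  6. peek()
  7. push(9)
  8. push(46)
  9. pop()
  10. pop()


push(6) -> [6]
push(35) -> [6, 35]
push(20) -> [6, 35, 20]
push(33) -> [6, 35, 20, 33]
push(48) -> [6, 35, 20, 33, 48]
peek()->48
push(9) -> [6, 35, 20, 33, 48, 9]
push(46) -> [6, 35, 20, 33, 48, 9, 46]
pop()->46, [6, 35, 20, 33, 48, 9]
pop()->9, [6, 35, 20, 33, 48]

Final stack: [6, 35, 20, 33, 48]


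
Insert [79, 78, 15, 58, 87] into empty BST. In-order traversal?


Insert 79: root
Insert 78: L from 79
Insert 15: L from 79 -> L from 78
Insert 58: L from 79 -> L from 78 -> R from 15
Insert 87: R from 79

In-order: [15, 58, 78, 79, 87]


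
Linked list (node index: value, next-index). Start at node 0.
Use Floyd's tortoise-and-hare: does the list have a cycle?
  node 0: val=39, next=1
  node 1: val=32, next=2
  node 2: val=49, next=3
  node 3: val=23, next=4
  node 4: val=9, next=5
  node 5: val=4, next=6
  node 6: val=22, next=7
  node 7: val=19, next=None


Floyd's tortoise (slow, +1) and hare (fast, +2):
  init: slow=0, fast=0
  step 1: slow=1, fast=2
  step 2: slow=2, fast=4
  step 3: slow=3, fast=6
  step 4: fast 6->7->None, no cycle

Cycle: no


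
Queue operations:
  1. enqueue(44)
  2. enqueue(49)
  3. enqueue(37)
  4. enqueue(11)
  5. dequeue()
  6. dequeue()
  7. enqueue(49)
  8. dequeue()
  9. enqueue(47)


enqueue(44) -> [44]
enqueue(49) -> [44, 49]
enqueue(37) -> [44, 49, 37]
enqueue(11) -> [44, 49, 37, 11]
dequeue()->44, [49, 37, 11]
dequeue()->49, [37, 11]
enqueue(49) -> [37, 11, 49]
dequeue()->37, [11, 49]
enqueue(47) -> [11, 49, 47]

Final queue: [11, 49, 47]


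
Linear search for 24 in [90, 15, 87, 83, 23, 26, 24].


i=0: 90!=24
i=1: 15!=24
i=2: 87!=24
i=3: 83!=24
i=4: 23!=24
i=5: 26!=24
i=6: 24==24 found!

Found at 6, 7 comps


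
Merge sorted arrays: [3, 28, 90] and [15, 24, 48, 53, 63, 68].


Take 3 from A
Take 15 from B
Take 24 from B
Take 28 from A
Take 48 from B
Take 53 from B
Take 63 from B
Take 68 from B

Merged: [3, 15, 24, 28, 48, 53, 63, 68, 90]


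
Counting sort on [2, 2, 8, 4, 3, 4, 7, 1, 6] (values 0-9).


Input: [2, 2, 8, 4, 3, 4, 7, 1, 6]
Counts: [0, 1, 2, 1, 2, 0, 1, 1, 1, 0]

Sorted: [1, 2, 2, 3, 4, 4, 6, 7, 8]


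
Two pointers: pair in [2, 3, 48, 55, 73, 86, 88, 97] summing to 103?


lo=0(2)+hi=7(97)=99
lo=1(3)+hi=7(97)=100
lo=2(48)+hi=7(97)=145
lo=2(48)+hi=6(88)=136
lo=2(48)+hi=5(86)=134
lo=2(48)+hi=4(73)=121
lo=2(48)+hi=3(55)=103

Yes: 48+55=103


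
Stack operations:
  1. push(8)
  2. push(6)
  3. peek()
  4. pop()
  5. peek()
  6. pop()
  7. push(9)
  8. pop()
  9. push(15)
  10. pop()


push(8) -> [8]
push(6) -> [8, 6]
peek()->6
pop()->6, [8]
peek()->8
pop()->8, []
push(9) -> [9]
pop()->9, []
push(15) -> [15]
pop()->15, []

Final stack: []


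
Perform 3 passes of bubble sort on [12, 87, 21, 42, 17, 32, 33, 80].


Initial: [12, 87, 21, 42, 17, 32, 33, 80]
Pass 1: [12, 21, 42, 17, 32, 33, 80, 87] (6 swaps)
Pass 2: [12, 21, 17, 32, 33, 42, 80, 87] (3 swaps)
Pass 3: [12, 17, 21, 32, 33, 42, 80, 87] (1 swaps)

After 3 passes: [12, 17, 21, 32, 33, 42, 80, 87]


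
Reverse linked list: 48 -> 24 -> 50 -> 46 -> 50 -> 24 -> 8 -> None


Step 1: curr=48, set curr.next=prev(None) | reversed so far: 48
Step 2: curr=24, set curr.next=prev(48) | reversed so far: 24 -> 48
Step 3: curr=50, set curr.next=prev(24) | reversed so far: 50 -> 24 -> 48
Step 4: curr=46, set curr.next=prev(50) | reversed so far: 46 -> 50 -> 24 -> 48
Step 5: curr=50, set curr.next=prev(46) | reversed so far: 50 -> 46 -> 50 -> 24 -> 48
Step 6: curr=24, set curr.next=prev(50) | reversed so far: 24 -> 50 -> 46 -> 50 -> 24 -> 48
Step 7: curr=8, set curr.next=prev(24) | reversed so far: 8 -> 24 -> 50 -> 46 -> 50 -> 24 -> 48

8 -> 24 -> 50 -> 46 -> 50 -> 24 -> 48 -> None


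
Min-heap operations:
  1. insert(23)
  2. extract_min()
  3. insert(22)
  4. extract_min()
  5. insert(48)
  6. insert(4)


insert(23) -> [23]
extract_min()->23, []
insert(22) -> [22]
extract_min()->22, []
insert(48) -> [48]
insert(4) -> [4, 48]

Final heap: [4, 48]


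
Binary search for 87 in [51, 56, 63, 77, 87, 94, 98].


Step 1: lo=0, hi=6, mid=3, val=77
Step 2: lo=4, hi=6, mid=5, val=94
Step 3: lo=4, hi=4, mid=4, val=87

Found at index 4


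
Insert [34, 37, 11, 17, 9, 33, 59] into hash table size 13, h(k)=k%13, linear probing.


Insert 34: h=8 -> slot 8
Insert 37: h=11 -> slot 11
Insert 11: h=11, 1 probes -> slot 12
Insert 17: h=4 -> slot 4
Insert 9: h=9 -> slot 9
Insert 33: h=7 -> slot 7
Insert 59: h=7, 3 probes -> slot 10

Table: [None, None, None, None, 17, None, None, 33, 34, 9, 59, 37, 11]


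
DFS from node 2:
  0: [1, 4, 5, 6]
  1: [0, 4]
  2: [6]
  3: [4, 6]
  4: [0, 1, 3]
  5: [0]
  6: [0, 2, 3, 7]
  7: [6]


Visit 2, push [6]
Visit 6, push [7, 3, 0]
Visit 0, push [5, 4, 1]
Visit 1, push [4]
Visit 4, push [3]
Visit 3, push []
Visit 5, push []
Visit 7, push []

DFS order: [2, 6, 0, 1, 4, 3, 5, 7]


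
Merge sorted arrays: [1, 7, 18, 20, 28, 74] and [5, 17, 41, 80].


Take 1 from A
Take 5 from B
Take 7 from A
Take 17 from B
Take 18 from A
Take 20 from A
Take 28 from A
Take 41 from B
Take 74 from A

Merged: [1, 5, 7, 17, 18, 20, 28, 41, 74, 80]


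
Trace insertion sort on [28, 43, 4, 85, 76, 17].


Initial: [28, 43, 4, 85, 76, 17]
Insert 43: [28, 43, 4, 85, 76, 17]
Insert 4: [4, 28, 43, 85, 76, 17]
Insert 85: [4, 28, 43, 85, 76, 17]
Insert 76: [4, 28, 43, 76, 85, 17]
Insert 17: [4, 17, 28, 43, 76, 85]

Sorted: [4, 17, 28, 43, 76, 85]


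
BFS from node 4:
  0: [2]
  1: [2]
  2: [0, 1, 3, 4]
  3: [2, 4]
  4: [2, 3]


Visit 4, enqueue [2, 3]
Visit 2, enqueue [0, 1]
Visit 3, enqueue []
Visit 0, enqueue []
Visit 1, enqueue []

BFS order: [4, 2, 3, 0, 1]


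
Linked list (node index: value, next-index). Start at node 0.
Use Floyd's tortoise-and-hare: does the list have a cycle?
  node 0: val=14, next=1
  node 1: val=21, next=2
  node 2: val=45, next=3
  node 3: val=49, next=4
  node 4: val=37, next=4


Floyd's tortoise (slow, +1) and hare (fast, +2):
  init: slow=0, fast=0
  step 1: slow=1, fast=2
  step 2: slow=2, fast=4
  step 3: slow=3, fast=4
  step 4: slow=4, fast=4
  slow == fast at node 4: cycle detected

Cycle: yes


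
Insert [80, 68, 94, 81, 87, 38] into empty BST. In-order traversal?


Insert 80: root
Insert 68: L from 80
Insert 94: R from 80
Insert 81: R from 80 -> L from 94
Insert 87: R from 80 -> L from 94 -> R from 81
Insert 38: L from 80 -> L from 68

In-order: [38, 68, 80, 81, 87, 94]


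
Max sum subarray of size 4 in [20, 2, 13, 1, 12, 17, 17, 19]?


[0:4]: 36
[1:5]: 28
[2:6]: 43
[3:7]: 47
[4:8]: 65

Max: 65 at [4:8]


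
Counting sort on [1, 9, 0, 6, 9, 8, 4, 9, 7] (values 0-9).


Input: [1, 9, 0, 6, 9, 8, 4, 9, 7]
Counts: [1, 1, 0, 0, 1, 0, 1, 1, 1, 3]

Sorted: [0, 1, 4, 6, 7, 8, 9, 9, 9]


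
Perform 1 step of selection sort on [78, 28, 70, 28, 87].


Initial: [78, 28, 70, 28, 87]
Step 1: min=28 at 1
  Swap: [28, 78, 70, 28, 87]

After 1 step: [28, 78, 70, 28, 87]


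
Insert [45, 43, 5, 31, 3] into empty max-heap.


Insert 45: [45]
Insert 43: [45, 43]
Insert 5: [45, 43, 5]
Insert 31: [45, 43, 5, 31]
Insert 3: [45, 43, 5, 31, 3]

Final heap: [45, 43, 5, 31, 3]


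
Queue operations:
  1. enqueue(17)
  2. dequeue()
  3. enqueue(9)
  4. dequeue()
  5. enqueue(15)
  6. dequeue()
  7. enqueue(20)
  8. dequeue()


enqueue(17) -> [17]
dequeue()->17, []
enqueue(9) -> [9]
dequeue()->9, []
enqueue(15) -> [15]
dequeue()->15, []
enqueue(20) -> [20]
dequeue()->20, []

Final queue: []


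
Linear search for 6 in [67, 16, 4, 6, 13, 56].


i=0: 67!=6
i=1: 16!=6
i=2: 4!=6
i=3: 6==6 found!

Found at 3, 4 comps


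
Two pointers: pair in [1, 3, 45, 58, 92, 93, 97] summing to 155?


lo=0(1)+hi=6(97)=98
lo=1(3)+hi=6(97)=100
lo=2(45)+hi=6(97)=142
lo=3(58)+hi=6(97)=155

Yes: 58+97=155


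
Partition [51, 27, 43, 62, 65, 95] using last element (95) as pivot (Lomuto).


Pivot: 95
  51 <= 95: advance i (no swap)
  27 <= 95: advance i (no swap)
  43 <= 95: advance i (no swap)
  62 <= 95: advance i (no swap)
  65 <= 95: advance i (no swap)
Place pivot at 5: [51, 27, 43, 62, 65, 95]

Partitioned: [51, 27, 43, 62, 65, 95]


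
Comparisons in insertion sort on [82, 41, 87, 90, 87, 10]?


Algorithm: insertion sort
Input: [82, 41, 87, 90, 87, 10]
Sorted: [10, 41, 82, 87, 87, 90]

10


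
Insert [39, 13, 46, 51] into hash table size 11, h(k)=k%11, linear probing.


Insert 39: h=6 -> slot 6
Insert 13: h=2 -> slot 2
Insert 46: h=2, 1 probes -> slot 3
Insert 51: h=7 -> slot 7

Table: [None, None, 13, 46, None, None, 39, 51, None, None, None]


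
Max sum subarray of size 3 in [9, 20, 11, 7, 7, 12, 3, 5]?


[0:3]: 40
[1:4]: 38
[2:5]: 25
[3:6]: 26
[4:7]: 22
[5:8]: 20

Max: 40 at [0:3]


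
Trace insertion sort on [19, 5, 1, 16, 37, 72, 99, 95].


Initial: [19, 5, 1, 16, 37, 72, 99, 95]
Insert 5: [5, 19, 1, 16, 37, 72, 99, 95]
Insert 1: [1, 5, 19, 16, 37, 72, 99, 95]
Insert 16: [1, 5, 16, 19, 37, 72, 99, 95]
Insert 37: [1, 5, 16, 19, 37, 72, 99, 95]
Insert 72: [1, 5, 16, 19, 37, 72, 99, 95]
Insert 99: [1, 5, 16, 19, 37, 72, 99, 95]
Insert 95: [1, 5, 16, 19, 37, 72, 95, 99]

Sorted: [1, 5, 16, 19, 37, 72, 95, 99]


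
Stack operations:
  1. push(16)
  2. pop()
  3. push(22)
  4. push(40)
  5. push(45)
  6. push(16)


push(16) -> [16]
pop()->16, []
push(22) -> [22]
push(40) -> [22, 40]
push(45) -> [22, 40, 45]
push(16) -> [22, 40, 45, 16]

Final stack: [22, 40, 45, 16]


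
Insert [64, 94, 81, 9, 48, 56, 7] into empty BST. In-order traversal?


Insert 64: root
Insert 94: R from 64
Insert 81: R from 64 -> L from 94
Insert 9: L from 64
Insert 48: L from 64 -> R from 9
Insert 56: L from 64 -> R from 9 -> R from 48
Insert 7: L from 64 -> L from 9

In-order: [7, 9, 48, 56, 64, 81, 94]


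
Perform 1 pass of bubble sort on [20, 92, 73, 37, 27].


Initial: [20, 92, 73, 37, 27]
Pass 1: [20, 73, 37, 27, 92] (3 swaps)

After 1 pass: [20, 73, 37, 27, 92]


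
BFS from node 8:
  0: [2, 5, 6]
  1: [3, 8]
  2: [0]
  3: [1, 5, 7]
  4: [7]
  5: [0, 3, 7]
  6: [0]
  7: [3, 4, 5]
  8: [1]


Visit 8, enqueue [1]
Visit 1, enqueue [3]
Visit 3, enqueue [5, 7]
Visit 5, enqueue [0]
Visit 7, enqueue [4]
Visit 0, enqueue [2, 6]
Visit 4, enqueue []
Visit 2, enqueue []
Visit 6, enqueue []

BFS order: [8, 1, 3, 5, 7, 0, 4, 2, 6]


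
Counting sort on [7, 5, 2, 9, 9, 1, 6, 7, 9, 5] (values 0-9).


Input: [7, 5, 2, 9, 9, 1, 6, 7, 9, 5]
Counts: [0, 1, 1, 0, 0, 2, 1, 2, 0, 3]

Sorted: [1, 2, 5, 5, 6, 7, 7, 9, 9, 9]


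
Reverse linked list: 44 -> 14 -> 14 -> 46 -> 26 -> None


Step 1: curr=44, set curr.next=prev(None) | reversed so far: 44
Step 2: curr=14, set curr.next=prev(44) | reversed so far: 14 -> 44
Step 3: curr=14, set curr.next=prev(14) | reversed so far: 14 -> 14 -> 44
Step 4: curr=46, set curr.next=prev(14) | reversed so far: 46 -> 14 -> 14 -> 44
Step 5: curr=26, set curr.next=prev(46) | reversed so far: 26 -> 46 -> 14 -> 14 -> 44

26 -> 46 -> 14 -> 14 -> 44 -> None


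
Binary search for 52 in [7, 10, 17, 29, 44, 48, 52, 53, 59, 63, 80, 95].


Step 1: lo=0, hi=11, mid=5, val=48
Step 2: lo=6, hi=11, mid=8, val=59
Step 3: lo=6, hi=7, mid=6, val=52

Found at index 6


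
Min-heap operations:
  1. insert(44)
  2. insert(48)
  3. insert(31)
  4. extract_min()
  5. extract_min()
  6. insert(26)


insert(44) -> [44]
insert(48) -> [44, 48]
insert(31) -> [31, 48, 44]
extract_min()->31, [44, 48]
extract_min()->44, [48]
insert(26) -> [26, 48]

Final heap: [26, 48]


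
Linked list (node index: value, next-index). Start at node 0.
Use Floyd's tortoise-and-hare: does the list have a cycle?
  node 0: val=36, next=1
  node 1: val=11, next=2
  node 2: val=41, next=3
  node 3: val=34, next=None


Floyd's tortoise (slow, +1) and hare (fast, +2):
  init: slow=0, fast=0
  step 1: slow=1, fast=2
  step 2: fast 2->3->None, no cycle

Cycle: no


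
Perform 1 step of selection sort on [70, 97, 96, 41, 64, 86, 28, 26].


Initial: [70, 97, 96, 41, 64, 86, 28, 26]
Step 1: min=26 at 7
  Swap: [26, 97, 96, 41, 64, 86, 28, 70]

After 1 step: [26, 97, 96, 41, 64, 86, 28, 70]


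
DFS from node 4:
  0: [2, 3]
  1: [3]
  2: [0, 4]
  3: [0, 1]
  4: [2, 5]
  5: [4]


Visit 4, push [5, 2]
Visit 2, push [0]
Visit 0, push [3]
Visit 3, push [1]
Visit 1, push []
Visit 5, push []

DFS order: [4, 2, 0, 3, 1, 5]


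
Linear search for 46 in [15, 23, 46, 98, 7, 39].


i=0: 15!=46
i=1: 23!=46
i=2: 46==46 found!

Found at 2, 3 comps


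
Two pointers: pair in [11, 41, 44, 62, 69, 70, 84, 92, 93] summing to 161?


lo=0(11)+hi=8(93)=104
lo=1(41)+hi=8(93)=134
lo=2(44)+hi=8(93)=137
lo=3(62)+hi=8(93)=155
lo=4(69)+hi=8(93)=162
lo=4(69)+hi=7(92)=161

Yes: 69+92=161


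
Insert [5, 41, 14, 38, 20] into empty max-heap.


Insert 5: [5]
Insert 41: [41, 5]
Insert 14: [41, 5, 14]
Insert 38: [41, 38, 14, 5]
Insert 20: [41, 38, 14, 5, 20]

Final heap: [41, 38, 14, 5, 20]


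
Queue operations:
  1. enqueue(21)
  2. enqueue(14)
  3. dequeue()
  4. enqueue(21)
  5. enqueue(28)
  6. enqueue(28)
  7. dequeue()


enqueue(21) -> [21]
enqueue(14) -> [21, 14]
dequeue()->21, [14]
enqueue(21) -> [14, 21]
enqueue(28) -> [14, 21, 28]
enqueue(28) -> [14, 21, 28, 28]
dequeue()->14, [21, 28, 28]

Final queue: [21, 28, 28]


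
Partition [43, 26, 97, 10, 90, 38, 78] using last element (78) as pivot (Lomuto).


Pivot: 78
  43 <= 78: advance i (no swap)
  26 <= 78: advance i (no swap)
  10 <= 78: swap -> [43, 26, 10, 97, 90, 38, 78]
  38 <= 78: swap -> [43, 26, 10, 38, 90, 97, 78]
Place pivot at 4: [43, 26, 10, 38, 78, 97, 90]

Partitioned: [43, 26, 10, 38, 78, 97, 90]


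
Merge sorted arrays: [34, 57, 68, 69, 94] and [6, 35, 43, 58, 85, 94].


Take 6 from B
Take 34 from A
Take 35 from B
Take 43 from B
Take 57 from A
Take 58 from B
Take 68 from A
Take 69 from A
Take 85 from B
Take 94 from A

Merged: [6, 34, 35, 43, 57, 58, 68, 69, 85, 94, 94]


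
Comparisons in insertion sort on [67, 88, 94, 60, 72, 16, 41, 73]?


Algorithm: insertion sort
Input: [67, 88, 94, 60, 72, 16, 41, 73]
Sorted: [16, 41, 60, 67, 72, 73, 88, 94]

22


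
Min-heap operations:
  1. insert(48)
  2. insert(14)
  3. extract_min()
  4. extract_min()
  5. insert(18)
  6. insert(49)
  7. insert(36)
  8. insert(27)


insert(48) -> [48]
insert(14) -> [14, 48]
extract_min()->14, [48]
extract_min()->48, []
insert(18) -> [18]
insert(49) -> [18, 49]
insert(36) -> [18, 49, 36]
insert(27) -> [18, 27, 36, 49]

Final heap: [18, 27, 36, 49]


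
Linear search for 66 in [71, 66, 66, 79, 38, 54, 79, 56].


i=0: 71!=66
i=1: 66==66 found!

Found at 1, 2 comps


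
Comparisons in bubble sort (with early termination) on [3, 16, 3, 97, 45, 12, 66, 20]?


Algorithm: bubble sort (with early termination)
Input: [3, 16, 3, 97, 45, 12, 66, 20]
Sorted: [3, 3, 12, 16, 20, 45, 66, 97]

22


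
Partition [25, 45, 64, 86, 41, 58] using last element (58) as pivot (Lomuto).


Pivot: 58
  25 <= 58: advance i (no swap)
  45 <= 58: advance i (no swap)
  41 <= 58: swap -> [25, 45, 41, 86, 64, 58]
Place pivot at 3: [25, 45, 41, 58, 64, 86]

Partitioned: [25, 45, 41, 58, 64, 86]


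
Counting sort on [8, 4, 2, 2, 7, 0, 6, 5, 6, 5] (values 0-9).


Input: [8, 4, 2, 2, 7, 0, 6, 5, 6, 5]
Counts: [1, 0, 2, 0, 1, 2, 2, 1, 1, 0]

Sorted: [0, 2, 2, 4, 5, 5, 6, 6, 7, 8]


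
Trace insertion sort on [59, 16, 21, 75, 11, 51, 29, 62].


Initial: [59, 16, 21, 75, 11, 51, 29, 62]
Insert 16: [16, 59, 21, 75, 11, 51, 29, 62]
Insert 21: [16, 21, 59, 75, 11, 51, 29, 62]
Insert 75: [16, 21, 59, 75, 11, 51, 29, 62]
Insert 11: [11, 16, 21, 59, 75, 51, 29, 62]
Insert 51: [11, 16, 21, 51, 59, 75, 29, 62]
Insert 29: [11, 16, 21, 29, 51, 59, 75, 62]
Insert 62: [11, 16, 21, 29, 51, 59, 62, 75]

Sorted: [11, 16, 21, 29, 51, 59, 62, 75]


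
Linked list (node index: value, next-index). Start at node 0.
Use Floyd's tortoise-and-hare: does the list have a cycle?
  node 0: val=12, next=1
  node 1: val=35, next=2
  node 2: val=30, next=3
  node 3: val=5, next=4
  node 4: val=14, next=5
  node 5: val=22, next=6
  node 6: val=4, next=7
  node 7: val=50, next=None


Floyd's tortoise (slow, +1) and hare (fast, +2):
  init: slow=0, fast=0
  step 1: slow=1, fast=2
  step 2: slow=2, fast=4
  step 3: slow=3, fast=6
  step 4: fast 6->7->None, no cycle

Cycle: no


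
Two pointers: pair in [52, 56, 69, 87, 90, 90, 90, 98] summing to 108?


lo=0(52)+hi=7(98)=150
lo=0(52)+hi=6(90)=142
lo=0(52)+hi=5(90)=142
lo=0(52)+hi=4(90)=142
lo=0(52)+hi=3(87)=139
lo=0(52)+hi=2(69)=121
lo=0(52)+hi=1(56)=108

Yes: 52+56=108


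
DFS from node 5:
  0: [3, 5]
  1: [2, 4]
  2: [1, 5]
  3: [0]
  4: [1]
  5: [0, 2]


Visit 5, push [2, 0]
Visit 0, push [3]
Visit 3, push []
Visit 2, push [1]
Visit 1, push [4]
Visit 4, push []

DFS order: [5, 0, 3, 2, 1, 4]


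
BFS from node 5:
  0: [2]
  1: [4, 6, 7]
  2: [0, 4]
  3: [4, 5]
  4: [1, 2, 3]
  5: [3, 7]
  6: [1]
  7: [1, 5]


Visit 5, enqueue [3, 7]
Visit 3, enqueue [4]
Visit 7, enqueue [1]
Visit 4, enqueue [2]
Visit 1, enqueue [6]
Visit 2, enqueue [0]
Visit 6, enqueue []
Visit 0, enqueue []

BFS order: [5, 3, 7, 4, 1, 2, 6, 0]


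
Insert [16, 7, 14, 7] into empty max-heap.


Insert 16: [16]
Insert 7: [16, 7]
Insert 14: [16, 7, 14]
Insert 7: [16, 7, 14, 7]

Final heap: [16, 7, 14, 7]


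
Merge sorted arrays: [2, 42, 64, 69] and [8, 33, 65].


Take 2 from A
Take 8 from B
Take 33 from B
Take 42 from A
Take 64 from A
Take 65 from B

Merged: [2, 8, 33, 42, 64, 65, 69]


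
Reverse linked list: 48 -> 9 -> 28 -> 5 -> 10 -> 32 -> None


Step 1: curr=48, set curr.next=prev(None) | reversed so far: 48
Step 2: curr=9, set curr.next=prev(48) | reversed so far: 9 -> 48
Step 3: curr=28, set curr.next=prev(9) | reversed so far: 28 -> 9 -> 48
Step 4: curr=5, set curr.next=prev(28) | reversed so far: 5 -> 28 -> 9 -> 48
Step 5: curr=10, set curr.next=prev(5) | reversed so far: 10 -> 5 -> 28 -> 9 -> 48
Step 6: curr=32, set curr.next=prev(10) | reversed so far: 32 -> 10 -> 5 -> 28 -> 9 -> 48

32 -> 10 -> 5 -> 28 -> 9 -> 48 -> None


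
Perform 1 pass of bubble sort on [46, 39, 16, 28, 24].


Initial: [46, 39, 16, 28, 24]
Pass 1: [39, 16, 28, 24, 46] (4 swaps)

After 1 pass: [39, 16, 28, 24, 46]


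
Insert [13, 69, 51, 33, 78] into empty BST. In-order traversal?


Insert 13: root
Insert 69: R from 13
Insert 51: R from 13 -> L from 69
Insert 33: R from 13 -> L from 69 -> L from 51
Insert 78: R from 13 -> R from 69

In-order: [13, 33, 51, 69, 78]


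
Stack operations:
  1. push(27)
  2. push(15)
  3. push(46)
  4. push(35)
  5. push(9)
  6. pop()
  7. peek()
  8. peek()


push(27) -> [27]
push(15) -> [27, 15]
push(46) -> [27, 15, 46]
push(35) -> [27, 15, 46, 35]
push(9) -> [27, 15, 46, 35, 9]
pop()->9, [27, 15, 46, 35]
peek()->35
peek()->35

Final stack: [27, 15, 46, 35]


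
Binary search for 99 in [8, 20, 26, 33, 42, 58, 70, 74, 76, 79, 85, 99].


Step 1: lo=0, hi=11, mid=5, val=58
Step 2: lo=6, hi=11, mid=8, val=76
Step 3: lo=9, hi=11, mid=10, val=85
Step 4: lo=11, hi=11, mid=11, val=99

Found at index 11


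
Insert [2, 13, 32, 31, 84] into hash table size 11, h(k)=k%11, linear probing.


Insert 2: h=2 -> slot 2
Insert 13: h=2, 1 probes -> slot 3
Insert 32: h=10 -> slot 10
Insert 31: h=9 -> slot 9
Insert 84: h=7 -> slot 7

Table: [None, None, 2, 13, None, None, None, 84, None, 31, 32]


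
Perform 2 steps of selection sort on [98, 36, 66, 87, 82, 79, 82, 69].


Initial: [98, 36, 66, 87, 82, 79, 82, 69]
Step 1: min=36 at 1
  Swap: [36, 98, 66, 87, 82, 79, 82, 69]
Step 2: min=66 at 2
  Swap: [36, 66, 98, 87, 82, 79, 82, 69]

After 2 steps: [36, 66, 98, 87, 82, 79, 82, 69]


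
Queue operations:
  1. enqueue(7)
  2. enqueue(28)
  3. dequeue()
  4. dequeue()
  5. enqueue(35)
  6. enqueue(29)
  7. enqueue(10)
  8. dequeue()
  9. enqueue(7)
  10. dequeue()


enqueue(7) -> [7]
enqueue(28) -> [7, 28]
dequeue()->7, [28]
dequeue()->28, []
enqueue(35) -> [35]
enqueue(29) -> [35, 29]
enqueue(10) -> [35, 29, 10]
dequeue()->35, [29, 10]
enqueue(7) -> [29, 10, 7]
dequeue()->29, [10, 7]

Final queue: [10, 7]


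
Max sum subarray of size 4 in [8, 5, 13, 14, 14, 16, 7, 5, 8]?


[0:4]: 40
[1:5]: 46
[2:6]: 57
[3:7]: 51
[4:8]: 42
[5:9]: 36

Max: 57 at [2:6]


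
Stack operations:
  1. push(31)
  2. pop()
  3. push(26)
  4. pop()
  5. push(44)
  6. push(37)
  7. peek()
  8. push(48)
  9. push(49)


push(31) -> [31]
pop()->31, []
push(26) -> [26]
pop()->26, []
push(44) -> [44]
push(37) -> [44, 37]
peek()->37
push(48) -> [44, 37, 48]
push(49) -> [44, 37, 48, 49]

Final stack: [44, 37, 48, 49]


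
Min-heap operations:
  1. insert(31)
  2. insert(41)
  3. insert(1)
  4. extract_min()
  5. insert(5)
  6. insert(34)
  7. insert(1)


insert(31) -> [31]
insert(41) -> [31, 41]
insert(1) -> [1, 41, 31]
extract_min()->1, [31, 41]
insert(5) -> [5, 41, 31]
insert(34) -> [5, 34, 31, 41]
insert(1) -> [1, 5, 31, 41, 34]

Final heap: [1, 5, 31, 41, 34]


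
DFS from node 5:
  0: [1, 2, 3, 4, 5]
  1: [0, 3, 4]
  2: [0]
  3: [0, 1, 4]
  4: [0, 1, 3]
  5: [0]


Visit 5, push [0]
Visit 0, push [4, 3, 2, 1]
Visit 1, push [4, 3]
Visit 3, push [4]
Visit 4, push []
Visit 2, push []

DFS order: [5, 0, 1, 3, 4, 2]


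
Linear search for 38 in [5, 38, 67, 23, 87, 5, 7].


i=0: 5!=38
i=1: 38==38 found!

Found at 1, 2 comps


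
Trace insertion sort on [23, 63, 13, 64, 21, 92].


Initial: [23, 63, 13, 64, 21, 92]
Insert 63: [23, 63, 13, 64, 21, 92]
Insert 13: [13, 23, 63, 64, 21, 92]
Insert 64: [13, 23, 63, 64, 21, 92]
Insert 21: [13, 21, 23, 63, 64, 92]
Insert 92: [13, 21, 23, 63, 64, 92]

Sorted: [13, 21, 23, 63, 64, 92]


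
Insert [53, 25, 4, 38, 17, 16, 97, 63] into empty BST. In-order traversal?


Insert 53: root
Insert 25: L from 53
Insert 4: L from 53 -> L from 25
Insert 38: L from 53 -> R from 25
Insert 17: L from 53 -> L from 25 -> R from 4
Insert 16: L from 53 -> L from 25 -> R from 4 -> L from 17
Insert 97: R from 53
Insert 63: R from 53 -> L from 97

In-order: [4, 16, 17, 25, 38, 53, 63, 97]


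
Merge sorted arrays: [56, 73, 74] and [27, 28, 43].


Take 27 from B
Take 28 from B
Take 43 from B

Merged: [27, 28, 43, 56, 73, 74]


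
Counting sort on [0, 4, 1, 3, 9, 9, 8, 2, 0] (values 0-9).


Input: [0, 4, 1, 3, 9, 9, 8, 2, 0]
Counts: [2, 1, 1, 1, 1, 0, 0, 0, 1, 2]

Sorted: [0, 0, 1, 2, 3, 4, 8, 9, 9]


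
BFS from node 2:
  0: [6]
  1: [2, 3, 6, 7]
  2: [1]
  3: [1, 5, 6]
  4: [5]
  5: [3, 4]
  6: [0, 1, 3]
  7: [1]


Visit 2, enqueue [1]
Visit 1, enqueue [3, 6, 7]
Visit 3, enqueue [5]
Visit 6, enqueue [0]
Visit 7, enqueue []
Visit 5, enqueue [4]
Visit 0, enqueue []
Visit 4, enqueue []

BFS order: [2, 1, 3, 6, 7, 5, 0, 4]


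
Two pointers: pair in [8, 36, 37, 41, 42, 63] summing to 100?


lo=0(8)+hi=5(63)=71
lo=1(36)+hi=5(63)=99
lo=2(37)+hi=5(63)=100

Yes: 37+63=100


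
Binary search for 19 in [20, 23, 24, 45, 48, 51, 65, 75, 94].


Step 1: lo=0, hi=8, mid=4, val=48
Step 2: lo=0, hi=3, mid=1, val=23
Step 3: lo=0, hi=0, mid=0, val=20

Not found


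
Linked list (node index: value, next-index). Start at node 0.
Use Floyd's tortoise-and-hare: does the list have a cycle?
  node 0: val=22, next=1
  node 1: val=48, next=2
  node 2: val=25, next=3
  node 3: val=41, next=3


Floyd's tortoise (slow, +1) and hare (fast, +2):
  init: slow=0, fast=0
  step 1: slow=1, fast=2
  step 2: slow=2, fast=3
  step 3: slow=3, fast=3
  slow == fast at node 3: cycle detected

Cycle: yes


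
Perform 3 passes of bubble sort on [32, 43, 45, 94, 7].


Initial: [32, 43, 45, 94, 7]
Pass 1: [32, 43, 45, 7, 94] (1 swaps)
Pass 2: [32, 43, 7, 45, 94] (1 swaps)
Pass 3: [32, 7, 43, 45, 94] (1 swaps)

After 3 passes: [32, 7, 43, 45, 94]


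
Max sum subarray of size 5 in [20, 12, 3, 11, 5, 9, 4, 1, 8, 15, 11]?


[0:5]: 51
[1:6]: 40
[2:7]: 32
[3:8]: 30
[4:9]: 27
[5:10]: 37
[6:11]: 39

Max: 51 at [0:5]


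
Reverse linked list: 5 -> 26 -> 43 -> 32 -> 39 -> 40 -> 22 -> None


Step 1: curr=5, set curr.next=prev(None) | reversed so far: 5
Step 2: curr=26, set curr.next=prev(5) | reversed so far: 26 -> 5
Step 3: curr=43, set curr.next=prev(26) | reversed so far: 43 -> 26 -> 5
Step 4: curr=32, set curr.next=prev(43) | reversed so far: 32 -> 43 -> 26 -> 5
Step 5: curr=39, set curr.next=prev(32) | reversed so far: 39 -> 32 -> 43 -> 26 -> 5
Step 6: curr=40, set curr.next=prev(39) | reversed so far: 40 -> 39 -> 32 -> 43 -> 26 -> 5
Step 7: curr=22, set curr.next=prev(40) | reversed so far: 22 -> 40 -> 39 -> 32 -> 43 -> 26 -> 5

22 -> 40 -> 39 -> 32 -> 43 -> 26 -> 5 -> None


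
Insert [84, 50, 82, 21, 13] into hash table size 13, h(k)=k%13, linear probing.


Insert 84: h=6 -> slot 6
Insert 50: h=11 -> slot 11
Insert 82: h=4 -> slot 4
Insert 21: h=8 -> slot 8
Insert 13: h=0 -> slot 0

Table: [13, None, None, None, 82, None, 84, None, 21, None, None, 50, None]


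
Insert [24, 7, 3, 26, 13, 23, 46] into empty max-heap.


Insert 24: [24]
Insert 7: [24, 7]
Insert 3: [24, 7, 3]
Insert 26: [26, 24, 3, 7]
Insert 13: [26, 24, 3, 7, 13]
Insert 23: [26, 24, 23, 7, 13, 3]
Insert 46: [46, 24, 26, 7, 13, 3, 23]

Final heap: [46, 24, 26, 7, 13, 3, 23]


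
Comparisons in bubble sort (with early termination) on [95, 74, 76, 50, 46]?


Algorithm: bubble sort (with early termination)
Input: [95, 74, 76, 50, 46]
Sorted: [46, 50, 74, 76, 95]

10


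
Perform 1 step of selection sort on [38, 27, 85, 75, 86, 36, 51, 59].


Initial: [38, 27, 85, 75, 86, 36, 51, 59]
Step 1: min=27 at 1
  Swap: [27, 38, 85, 75, 86, 36, 51, 59]

After 1 step: [27, 38, 85, 75, 86, 36, 51, 59]


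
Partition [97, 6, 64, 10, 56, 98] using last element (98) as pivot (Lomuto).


Pivot: 98
  97 <= 98: advance i (no swap)
  6 <= 98: advance i (no swap)
  64 <= 98: advance i (no swap)
  10 <= 98: advance i (no swap)
  56 <= 98: advance i (no swap)
Place pivot at 5: [97, 6, 64, 10, 56, 98]

Partitioned: [97, 6, 64, 10, 56, 98]


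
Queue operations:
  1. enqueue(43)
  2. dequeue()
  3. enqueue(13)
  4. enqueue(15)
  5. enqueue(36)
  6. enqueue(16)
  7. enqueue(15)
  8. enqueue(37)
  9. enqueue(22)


enqueue(43) -> [43]
dequeue()->43, []
enqueue(13) -> [13]
enqueue(15) -> [13, 15]
enqueue(36) -> [13, 15, 36]
enqueue(16) -> [13, 15, 36, 16]
enqueue(15) -> [13, 15, 36, 16, 15]
enqueue(37) -> [13, 15, 36, 16, 15, 37]
enqueue(22) -> [13, 15, 36, 16, 15, 37, 22]

Final queue: [13, 15, 36, 16, 15, 37, 22]


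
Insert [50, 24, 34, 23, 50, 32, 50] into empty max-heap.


Insert 50: [50]
Insert 24: [50, 24]
Insert 34: [50, 24, 34]
Insert 23: [50, 24, 34, 23]
Insert 50: [50, 50, 34, 23, 24]
Insert 32: [50, 50, 34, 23, 24, 32]
Insert 50: [50, 50, 50, 23, 24, 32, 34]

Final heap: [50, 50, 50, 23, 24, 32, 34]


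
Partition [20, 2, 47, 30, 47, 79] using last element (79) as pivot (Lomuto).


Pivot: 79
  20 <= 79: advance i (no swap)
  2 <= 79: advance i (no swap)
  47 <= 79: advance i (no swap)
  30 <= 79: advance i (no swap)
  47 <= 79: advance i (no swap)
Place pivot at 5: [20, 2, 47, 30, 47, 79]

Partitioned: [20, 2, 47, 30, 47, 79]


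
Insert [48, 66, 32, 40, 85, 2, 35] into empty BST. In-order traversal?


Insert 48: root
Insert 66: R from 48
Insert 32: L from 48
Insert 40: L from 48 -> R from 32
Insert 85: R from 48 -> R from 66
Insert 2: L from 48 -> L from 32
Insert 35: L from 48 -> R from 32 -> L from 40

In-order: [2, 32, 35, 40, 48, 66, 85]


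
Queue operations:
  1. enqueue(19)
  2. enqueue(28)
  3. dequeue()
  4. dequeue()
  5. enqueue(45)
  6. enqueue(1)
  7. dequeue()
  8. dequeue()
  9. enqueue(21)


enqueue(19) -> [19]
enqueue(28) -> [19, 28]
dequeue()->19, [28]
dequeue()->28, []
enqueue(45) -> [45]
enqueue(1) -> [45, 1]
dequeue()->45, [1]
dequeue()->1, []
enqueue(21) -> [21]

Final queue: [21]


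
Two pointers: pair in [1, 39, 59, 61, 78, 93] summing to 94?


lo=0(1)+hi=5(93)=94

Yes: 1+93=94


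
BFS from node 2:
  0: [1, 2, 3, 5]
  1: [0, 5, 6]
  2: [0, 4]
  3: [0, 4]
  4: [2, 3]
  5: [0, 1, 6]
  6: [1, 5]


Visit 2, enqueue [0, 4]
Visit 0, enqueue [1, 3, 5]
Visit 4, enqueue []
Visit 1, enqueue [6]
Visit 3, enqueue []
Visit 5, enqueue []
Visit 6, enqueue []

BFS order: [2, 0, 4, 1, 3, 5, 6]


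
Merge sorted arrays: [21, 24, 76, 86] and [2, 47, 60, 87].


Take 2 from B
Take 21 from A
Take 24 from A
Take 47 from B
Take 60 from B
Take 76 from A
Take 86 from A

Merged: [2, 21, 24, 47, 60, 76, 86, 87]


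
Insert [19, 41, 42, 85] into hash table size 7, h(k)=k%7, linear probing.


Insert 19: h=5 -> slot 5
Insert 41: h=6 -> slot 6
Insert 42: h=0 -> slot 0
Insert 85: h=1 -> slot 1

Table: [42, 85, None, None, None, 19, 41]


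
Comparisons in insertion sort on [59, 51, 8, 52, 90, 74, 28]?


Algorithm: insertion sort
Input: [59, 51, 8, 52, 90, 74, 28]
Sorted: [8, 28, 51, 52, 59, 74, 90]

14


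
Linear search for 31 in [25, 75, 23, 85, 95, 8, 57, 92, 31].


i=0: 25!=31
i=1: 75!=31
i=2: 23!=31
i=3: 85!=31
i=4: 95!=31
i=5: 8!=31
i=6: 57!=31
i=7: 92!=31
i=8: 31==31 found!

Found at 8, 9 comps


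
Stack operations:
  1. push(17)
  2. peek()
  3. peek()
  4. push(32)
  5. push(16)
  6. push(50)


push(17) -> [17]
peek()->17
peek()->17
push(32) -> [17, 32]
push(16) -> [17, 32, 16]
push(50) -> [17, 32, 16, 50]

Final stack: [17, 32, 16, 50]


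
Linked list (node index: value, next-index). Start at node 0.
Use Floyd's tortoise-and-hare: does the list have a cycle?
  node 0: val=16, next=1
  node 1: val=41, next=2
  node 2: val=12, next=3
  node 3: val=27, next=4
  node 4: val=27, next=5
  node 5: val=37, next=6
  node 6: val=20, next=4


Floyd's tortoise (slow, +1) and hare (fast, +2):
  init: slow=0, fast=0
  step 1: slow=1, fast=2
  step 2: slow=2, fast=4
  step 3: slow=3, fast=6
  step 4: slow=4, fast=5
  step 5: slow=5, fast=4
  step 6: slow=6, fast=6
  slow == fast at node 6: cycle detected

Cycle: yes


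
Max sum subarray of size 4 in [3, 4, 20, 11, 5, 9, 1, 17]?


[0:4]: 38
[1:5]: 40
[2:6]: 45
[3:7]: 26
[4:8]: 32

Max: 45 at [2:6]


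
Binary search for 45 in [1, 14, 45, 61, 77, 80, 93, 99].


Step 1: lo=0, hi=7, mid=3, val=61
Step 2: lo=0, hi=2, mid=1, val=14
Step 3: lo=2, hi=2, mid=2, val=45

Found at index 2


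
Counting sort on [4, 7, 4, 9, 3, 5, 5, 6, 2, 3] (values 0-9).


Input: [4, 7, 4, 9, 3, 5, 5, 6, 2, 3]
Counts: [0, 0, 1, 2, 2, 2, 1, 1, 0, 1]

Sorted: [2, 3, 3, 4, 4, 5, 5, 6, 7, 9]


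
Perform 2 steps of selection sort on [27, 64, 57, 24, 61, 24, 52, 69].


Initial: [27, 64, 57, 24, 61, 24, 52, 69]
Step 1: min=24 at 3
  Swap: [24, 64, 57, 27, 61, 24, 52, 69]
Step 2: min=24 at 5
  Swap: [24, 24, 57, 27, 61, 64, 52, 69]

After 2 steps: [24, 24, 57, 27, 61, 64, 52, 69]


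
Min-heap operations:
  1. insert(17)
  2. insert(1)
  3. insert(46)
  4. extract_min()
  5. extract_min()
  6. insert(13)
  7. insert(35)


insert(17) -> [17]
insert(1) -> [1, 17]
insert(46) -> [1, 17, 46]
extract_min()->1, [17, 46]
extract_min()->17, [46]
insert(13) -> [13, 46]
insert(35) -> [13, 46, 35]

Final heap: [13, 46, 35]


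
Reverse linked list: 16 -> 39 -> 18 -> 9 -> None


Step 1: curr=16, set curr.next=prev(None) | reversed so far: 16
Step 2: curr=39, set curr.next=prev(16) | reversed so far: 39 -> 16
Step 3: curr=18, set curr.next=prev(39) | reversed so far: 18 -> 39 -> 16
Step 4: curr=9, set curr.next=prev(18) | reversed so far: 9 -> 18 -> 39 -> 16

9 -> 18 -> 39 -> 16 -> None


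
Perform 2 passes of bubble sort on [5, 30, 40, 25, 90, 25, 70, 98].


Initial: [5, 30, 40, 25, 90, 25, 70, 98]
Pass 1: [5, 30, 25, 40, 25, 70, 90, 98] (3 swaps)
Pass 2: [5, 25, 30, 25, 40, 70, 90, 98] (2 swaps)

After 2 passes: [5, 25, 30, 25, 40, 70, 90, 98]


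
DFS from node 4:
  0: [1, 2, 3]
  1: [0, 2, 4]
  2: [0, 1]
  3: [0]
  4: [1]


Visit 4, push [1]
Visit 1, push [2, 0]
Visit 0, push [3, 2]
Visit 2, push []
Visit 3, push []

DFS order: [4, 1, 0, 2, 3]


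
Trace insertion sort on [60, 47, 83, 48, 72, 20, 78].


Initial: [60, 47, 83, 48, 72, 20, 78]
Insert 47: [47, 60, 83, 48, 72, 20, 78]
Insert 83: [47, 60, 83, 48, 72, 20, 78]
Insert 48: [47, 48, 60, 83, 72, 20, 78]
Insert 72: [47, 48, 60, 72, 83, 20, 78]
Insert 20: [20, 47, 48, 60, 72, 83, 78]
Insert 78: [20, 47, 48, 60, 72, 78, 83]

Sorted: [20, 47, 48, 60, 72, 78, 83]


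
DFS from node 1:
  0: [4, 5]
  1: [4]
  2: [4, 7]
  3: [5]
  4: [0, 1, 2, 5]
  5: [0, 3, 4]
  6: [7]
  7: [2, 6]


Visit 1, push [4]
Visit 4, push [5, 2, 0]
Visit 0, push [5]
Visit 5, push [3]
Visit 3, push []
Visit 2, push [7]
Visit 7, push [6]
Visit 6, push []

DFS order: [1, 4, 0, 5, 3, 2, 7, 6]


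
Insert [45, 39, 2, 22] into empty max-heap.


Insert 45: [45]
Insert 39: [45, 39]
Insert 2: [45, 39, 2]
Insert 22: [45, 39, 2, 22]

Final heap: [45, 39, 2, 22]


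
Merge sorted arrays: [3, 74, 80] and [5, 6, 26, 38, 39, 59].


Take 3 from A
Take 5 from B
Take 6 from B
Take 26 from B
Take 38 from B
Take 39 from B
Take 59 from B

Merged: [3, 5, 6, 26, 38, 39, 59, 74, 80]


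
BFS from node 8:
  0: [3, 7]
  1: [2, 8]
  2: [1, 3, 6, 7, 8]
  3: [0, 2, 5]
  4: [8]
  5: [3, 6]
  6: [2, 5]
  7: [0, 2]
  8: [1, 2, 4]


Visit 8, enqueue [1, 2, 4]
Visit 1, enqueue []
Visit 2, enqueue [3, 6, 7]
Visit 4, enqueue []
Visit 3, enqueue [0, 5]
Visit 6, enqueue []
Visit 7, enqueue []
Visit 0, enqueue []
Visit 5, enqueue []

BFS order: [8, 1, 2, 4, 3, 6, 7, 0, 5]
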